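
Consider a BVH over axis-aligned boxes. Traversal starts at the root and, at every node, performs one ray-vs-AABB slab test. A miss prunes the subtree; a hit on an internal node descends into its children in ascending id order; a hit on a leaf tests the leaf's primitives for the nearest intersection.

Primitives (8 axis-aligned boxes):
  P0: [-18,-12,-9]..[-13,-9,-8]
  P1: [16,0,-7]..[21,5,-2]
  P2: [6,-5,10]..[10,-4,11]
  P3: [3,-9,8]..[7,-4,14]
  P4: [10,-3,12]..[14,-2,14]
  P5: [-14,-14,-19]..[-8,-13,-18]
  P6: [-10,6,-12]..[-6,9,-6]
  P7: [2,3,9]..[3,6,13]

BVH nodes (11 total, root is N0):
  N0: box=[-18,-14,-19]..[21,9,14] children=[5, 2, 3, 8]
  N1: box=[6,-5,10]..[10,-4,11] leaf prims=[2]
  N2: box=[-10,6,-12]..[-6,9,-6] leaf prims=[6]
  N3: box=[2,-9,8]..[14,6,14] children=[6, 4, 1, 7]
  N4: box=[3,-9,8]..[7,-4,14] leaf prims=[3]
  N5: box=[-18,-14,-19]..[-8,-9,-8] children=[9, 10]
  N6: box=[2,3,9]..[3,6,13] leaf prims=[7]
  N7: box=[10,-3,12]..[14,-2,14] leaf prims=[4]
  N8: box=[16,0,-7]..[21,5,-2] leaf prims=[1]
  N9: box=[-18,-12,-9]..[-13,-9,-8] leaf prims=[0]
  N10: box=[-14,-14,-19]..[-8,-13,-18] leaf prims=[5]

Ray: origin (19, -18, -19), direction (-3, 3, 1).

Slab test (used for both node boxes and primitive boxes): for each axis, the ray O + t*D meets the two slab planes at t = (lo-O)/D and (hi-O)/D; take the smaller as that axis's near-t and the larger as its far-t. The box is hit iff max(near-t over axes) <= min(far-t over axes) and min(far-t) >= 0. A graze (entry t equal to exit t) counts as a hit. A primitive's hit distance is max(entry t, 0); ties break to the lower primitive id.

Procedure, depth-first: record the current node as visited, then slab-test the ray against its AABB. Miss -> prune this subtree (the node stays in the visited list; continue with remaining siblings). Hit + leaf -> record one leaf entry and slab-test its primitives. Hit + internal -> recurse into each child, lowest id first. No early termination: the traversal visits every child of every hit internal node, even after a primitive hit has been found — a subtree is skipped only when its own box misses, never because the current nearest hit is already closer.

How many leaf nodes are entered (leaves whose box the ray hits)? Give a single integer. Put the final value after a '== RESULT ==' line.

Trace the traversal:
N0 x:[-2/3,37/3] y:[4/3,9] z:[0,33] -> hit [4/3,9], descend [2, 3, 5, 8]
  N2 x:[25/3,29/3] y:[8,9] z:[7,13] -> hit [25/3,9] leaf, test {P6@t=25/3}
  N3 x:[5/3,17/3] y:[3,8] z:[27,33] -> miss, prune
  N5 x:[9,37/3] y:[4/3,3] z:[0,11] -> miss, prune
  N8 x:[-2/3,1] y:[6,23/3] z:[12,17] -> miss, prune

order=[0, 2, 3, 5, 8]  |boxes|=5  |leaves|=1  hit=P6

== RESULT ==
1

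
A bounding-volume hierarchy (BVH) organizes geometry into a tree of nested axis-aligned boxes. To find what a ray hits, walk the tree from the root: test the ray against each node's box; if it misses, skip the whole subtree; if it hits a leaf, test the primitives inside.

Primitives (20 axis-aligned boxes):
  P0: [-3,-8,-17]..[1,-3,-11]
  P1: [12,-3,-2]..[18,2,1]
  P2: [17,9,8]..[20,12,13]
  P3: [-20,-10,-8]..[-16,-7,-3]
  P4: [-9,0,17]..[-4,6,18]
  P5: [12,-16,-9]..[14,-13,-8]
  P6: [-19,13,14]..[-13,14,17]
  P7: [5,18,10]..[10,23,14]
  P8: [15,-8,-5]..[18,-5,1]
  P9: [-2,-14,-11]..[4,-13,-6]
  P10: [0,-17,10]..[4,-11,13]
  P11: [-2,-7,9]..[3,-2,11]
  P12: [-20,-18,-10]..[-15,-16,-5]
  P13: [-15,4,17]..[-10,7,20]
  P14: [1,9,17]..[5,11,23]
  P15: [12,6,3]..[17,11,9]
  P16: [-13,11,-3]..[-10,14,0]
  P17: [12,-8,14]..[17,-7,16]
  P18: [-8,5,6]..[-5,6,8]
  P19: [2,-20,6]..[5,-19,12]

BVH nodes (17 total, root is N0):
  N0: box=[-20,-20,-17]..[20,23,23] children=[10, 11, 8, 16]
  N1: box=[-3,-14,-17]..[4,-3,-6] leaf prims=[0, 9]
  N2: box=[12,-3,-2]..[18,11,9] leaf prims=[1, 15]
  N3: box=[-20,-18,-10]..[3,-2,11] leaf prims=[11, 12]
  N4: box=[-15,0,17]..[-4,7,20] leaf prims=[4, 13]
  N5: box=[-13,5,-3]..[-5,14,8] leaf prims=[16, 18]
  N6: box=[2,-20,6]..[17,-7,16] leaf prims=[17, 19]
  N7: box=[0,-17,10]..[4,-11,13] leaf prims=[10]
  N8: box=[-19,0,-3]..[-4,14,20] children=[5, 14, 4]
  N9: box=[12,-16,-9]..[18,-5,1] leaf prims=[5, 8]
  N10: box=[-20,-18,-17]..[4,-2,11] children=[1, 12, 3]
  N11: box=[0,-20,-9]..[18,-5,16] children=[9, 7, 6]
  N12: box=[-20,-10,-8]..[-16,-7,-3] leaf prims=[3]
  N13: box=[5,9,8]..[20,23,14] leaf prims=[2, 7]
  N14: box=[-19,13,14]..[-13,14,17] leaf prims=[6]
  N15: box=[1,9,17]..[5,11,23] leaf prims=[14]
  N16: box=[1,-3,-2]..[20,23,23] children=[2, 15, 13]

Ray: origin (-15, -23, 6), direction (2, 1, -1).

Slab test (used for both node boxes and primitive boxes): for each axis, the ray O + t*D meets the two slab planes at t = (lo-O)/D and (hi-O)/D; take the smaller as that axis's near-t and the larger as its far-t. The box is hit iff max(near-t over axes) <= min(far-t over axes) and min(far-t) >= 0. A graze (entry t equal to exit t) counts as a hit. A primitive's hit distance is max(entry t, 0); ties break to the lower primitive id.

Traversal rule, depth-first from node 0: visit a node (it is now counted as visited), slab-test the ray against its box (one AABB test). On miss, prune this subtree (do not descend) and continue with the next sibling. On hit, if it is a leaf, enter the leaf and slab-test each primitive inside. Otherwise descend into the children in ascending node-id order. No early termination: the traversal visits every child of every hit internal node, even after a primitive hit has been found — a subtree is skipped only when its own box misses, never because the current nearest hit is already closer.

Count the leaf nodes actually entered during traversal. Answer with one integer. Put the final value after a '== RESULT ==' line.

Walk:
N0 x:[-5/2,35/2] y:[3,46] z:[-17,23] -> hit [3,35/2], descend [8, 10, 11, 16]
  N8 x:[-2,11/2] y:[23,37] z:[-14,9] -> miss, prune
  N10 x:[-5/2,19/2] y:[5,21] z:[-5,23] -> hit [5,19/2], descend [1, 3, 12]
    N1 x:[6,19/2] y:[9,20] z:[12,23] -> miss, prune
    N3 x:[-5/2,9] y:[5,21] z:[-5,16] -> hit [5,9] leaf, test {P11(miss), P12(miss)}
    N12 x:[-5/2,-1/2] y:[13,16] z:[9,14] -> miss, prune
  N11 x:[15/2,33/2] y:[3,18] z:[-10,15] -> hit [15/2,15], descend [6, 7, 9]
    N6 x:[17/2,16] y:[3,16] z:[-10,0] -> miss, prune
    N7 x:[15/2,19/2] y:[6,12] z:[-7,-4] -> miss, prune
    N9 x:[27/2,33/2] y:[7,18] z:[5,15] -> hit [27/2,15] leaf, test {P5(miss), P8(miss)}
  N16 x:[8,35/2] y:[20,46] z:[-17,8] -> miss, prune

order=[0, 8, 10, 1, 3, 12, 11, 6, 7, 9, 16]  |boxes|=11  |leaves|=2  hit=miss

== RESULT ==
2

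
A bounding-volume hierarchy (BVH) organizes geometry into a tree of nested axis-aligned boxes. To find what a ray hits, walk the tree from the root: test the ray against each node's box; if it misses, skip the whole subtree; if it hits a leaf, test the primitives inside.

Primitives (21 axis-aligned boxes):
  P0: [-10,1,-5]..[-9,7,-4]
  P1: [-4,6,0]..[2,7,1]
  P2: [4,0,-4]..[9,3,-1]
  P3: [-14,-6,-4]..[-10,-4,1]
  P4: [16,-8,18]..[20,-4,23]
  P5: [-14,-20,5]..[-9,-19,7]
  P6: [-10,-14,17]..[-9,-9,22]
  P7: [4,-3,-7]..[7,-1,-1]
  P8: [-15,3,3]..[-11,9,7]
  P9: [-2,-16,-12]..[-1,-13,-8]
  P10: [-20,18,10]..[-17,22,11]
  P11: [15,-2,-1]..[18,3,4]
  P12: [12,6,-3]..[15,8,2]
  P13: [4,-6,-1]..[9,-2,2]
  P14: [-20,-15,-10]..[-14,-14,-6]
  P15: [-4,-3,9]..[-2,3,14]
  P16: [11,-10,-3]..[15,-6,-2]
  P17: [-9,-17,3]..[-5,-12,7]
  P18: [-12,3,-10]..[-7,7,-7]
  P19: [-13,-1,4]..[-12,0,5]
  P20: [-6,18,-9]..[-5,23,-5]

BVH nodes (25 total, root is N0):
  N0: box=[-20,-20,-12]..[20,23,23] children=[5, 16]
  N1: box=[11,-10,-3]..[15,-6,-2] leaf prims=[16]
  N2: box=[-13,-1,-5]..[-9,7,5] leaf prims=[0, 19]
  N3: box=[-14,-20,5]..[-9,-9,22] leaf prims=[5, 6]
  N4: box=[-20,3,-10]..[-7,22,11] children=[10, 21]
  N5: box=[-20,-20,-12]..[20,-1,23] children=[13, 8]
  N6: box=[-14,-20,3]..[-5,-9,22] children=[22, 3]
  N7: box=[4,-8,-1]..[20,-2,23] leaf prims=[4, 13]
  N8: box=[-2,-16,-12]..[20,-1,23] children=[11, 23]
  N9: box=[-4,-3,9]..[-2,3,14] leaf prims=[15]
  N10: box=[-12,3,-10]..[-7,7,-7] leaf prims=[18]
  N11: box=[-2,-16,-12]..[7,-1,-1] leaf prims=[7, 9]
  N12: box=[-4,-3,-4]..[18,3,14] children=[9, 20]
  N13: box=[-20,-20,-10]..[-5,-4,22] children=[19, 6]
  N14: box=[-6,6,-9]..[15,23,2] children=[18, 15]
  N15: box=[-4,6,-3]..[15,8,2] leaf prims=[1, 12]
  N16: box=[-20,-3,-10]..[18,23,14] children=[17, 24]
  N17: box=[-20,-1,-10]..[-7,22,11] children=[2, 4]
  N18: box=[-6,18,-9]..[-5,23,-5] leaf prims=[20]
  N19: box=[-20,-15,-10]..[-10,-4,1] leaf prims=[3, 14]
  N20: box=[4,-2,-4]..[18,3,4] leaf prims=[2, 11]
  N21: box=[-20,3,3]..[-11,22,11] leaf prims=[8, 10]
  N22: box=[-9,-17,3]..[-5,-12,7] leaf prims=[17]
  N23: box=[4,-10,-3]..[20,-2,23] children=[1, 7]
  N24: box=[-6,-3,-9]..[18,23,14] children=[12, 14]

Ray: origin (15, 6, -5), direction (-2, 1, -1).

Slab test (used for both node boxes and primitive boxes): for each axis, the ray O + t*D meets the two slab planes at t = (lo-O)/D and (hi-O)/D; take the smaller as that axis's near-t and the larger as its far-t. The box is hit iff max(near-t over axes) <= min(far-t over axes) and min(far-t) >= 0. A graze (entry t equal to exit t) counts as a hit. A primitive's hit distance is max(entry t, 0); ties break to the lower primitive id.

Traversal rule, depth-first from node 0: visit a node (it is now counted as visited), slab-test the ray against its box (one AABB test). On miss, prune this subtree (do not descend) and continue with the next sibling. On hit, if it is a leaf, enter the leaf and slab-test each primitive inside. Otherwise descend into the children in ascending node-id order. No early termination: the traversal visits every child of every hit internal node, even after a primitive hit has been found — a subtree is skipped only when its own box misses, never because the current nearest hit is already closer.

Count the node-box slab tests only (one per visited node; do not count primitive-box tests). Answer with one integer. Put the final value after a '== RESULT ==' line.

Walk:
N0 x:[-5/2,35/2] y:[-26,17] z:[-28,7] -> hit [-5/2,7], descend [5, 16]
  N5 x:[-5/2,35/2] y:[-26,-7] z:[-28,7] -> miss, prune
  N16 x:[-3/2,35/2] y:[-9,17] z:[-19,5] -> hit [-3/2,5], descend [17, 24]
    N17 x:[11,35/2] y:[-7,16] z:[-16,5] -> miss, prune
    N24 x:[-3/2,21/2] y:[-9,17] z:[-19,4] -> hit [-3/2,4], descend [12, 14]
      N12 x:[-3/2,19/2] y:[-9,-3] z:[-19,-1] -> miss, prune
      N14 x:[0,21/2] y:[0,17] z:[-7,4] -> hit [0,4], descend [15, 18]
        N15 x:[0,19/2] y:[0,2] z:[-7,-2] -> miss, prune
        N18 x:[10,21/2] y:[12,17] z:[0,4] -> miss, prune

Visited [0, 5, 16, 17, 24, 12, 14, 15, 18]. Tests: 9 box, 0 leaf. Nearest: miss.

== RESULT ==
9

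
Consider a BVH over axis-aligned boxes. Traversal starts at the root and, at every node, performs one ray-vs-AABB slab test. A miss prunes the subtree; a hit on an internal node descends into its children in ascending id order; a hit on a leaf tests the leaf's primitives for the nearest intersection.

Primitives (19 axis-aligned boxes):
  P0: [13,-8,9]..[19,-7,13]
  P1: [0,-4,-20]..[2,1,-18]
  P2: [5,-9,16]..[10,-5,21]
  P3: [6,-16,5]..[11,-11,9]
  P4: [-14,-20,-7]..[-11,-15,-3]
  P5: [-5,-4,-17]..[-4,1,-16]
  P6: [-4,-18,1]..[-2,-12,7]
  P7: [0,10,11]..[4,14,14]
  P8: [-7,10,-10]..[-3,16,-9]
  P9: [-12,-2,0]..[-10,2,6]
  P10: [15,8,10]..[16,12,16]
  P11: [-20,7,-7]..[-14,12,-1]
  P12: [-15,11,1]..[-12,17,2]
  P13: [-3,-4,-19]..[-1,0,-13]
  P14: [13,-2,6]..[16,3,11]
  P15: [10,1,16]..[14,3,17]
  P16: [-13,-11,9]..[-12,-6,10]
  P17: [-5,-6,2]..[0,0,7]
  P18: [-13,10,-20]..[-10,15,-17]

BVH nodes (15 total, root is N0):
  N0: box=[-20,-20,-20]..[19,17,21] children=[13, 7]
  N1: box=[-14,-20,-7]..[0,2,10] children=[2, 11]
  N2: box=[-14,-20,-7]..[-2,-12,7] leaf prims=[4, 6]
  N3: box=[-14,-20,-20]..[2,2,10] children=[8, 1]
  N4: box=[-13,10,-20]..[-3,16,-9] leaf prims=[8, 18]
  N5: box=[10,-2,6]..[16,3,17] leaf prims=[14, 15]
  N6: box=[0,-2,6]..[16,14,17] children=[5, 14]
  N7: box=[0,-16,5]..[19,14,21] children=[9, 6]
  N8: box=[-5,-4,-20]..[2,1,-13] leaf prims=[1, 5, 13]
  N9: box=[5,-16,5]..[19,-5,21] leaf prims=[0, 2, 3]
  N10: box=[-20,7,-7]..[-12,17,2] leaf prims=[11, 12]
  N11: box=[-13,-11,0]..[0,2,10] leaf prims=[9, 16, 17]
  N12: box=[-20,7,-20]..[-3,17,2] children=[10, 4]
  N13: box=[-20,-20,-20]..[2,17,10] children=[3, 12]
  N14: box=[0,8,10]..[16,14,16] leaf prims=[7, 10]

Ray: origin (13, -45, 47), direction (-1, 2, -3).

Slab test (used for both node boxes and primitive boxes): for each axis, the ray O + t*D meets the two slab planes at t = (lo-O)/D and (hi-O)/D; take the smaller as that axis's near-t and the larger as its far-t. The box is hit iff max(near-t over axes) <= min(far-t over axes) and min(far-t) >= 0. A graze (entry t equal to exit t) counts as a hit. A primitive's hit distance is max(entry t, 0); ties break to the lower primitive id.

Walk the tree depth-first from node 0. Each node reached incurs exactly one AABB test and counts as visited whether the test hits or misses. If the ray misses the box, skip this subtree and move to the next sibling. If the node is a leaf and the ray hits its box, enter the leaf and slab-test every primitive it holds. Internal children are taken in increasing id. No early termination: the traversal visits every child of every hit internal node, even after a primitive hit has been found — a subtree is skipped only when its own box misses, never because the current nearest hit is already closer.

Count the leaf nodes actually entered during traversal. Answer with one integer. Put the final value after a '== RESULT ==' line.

Trace the traversal:
N0 x:[-6,33] y:[25/2,31] z:[26/3,67/3] -> hit [25/2,67/3], descend [7, 13]
  N7 x:[-6,13] y:[29/2,59/2] z:[26/3,14] -> miss, prune
  N13 x:[11,33] y:[25/2,31] z:[37/3,67/3] -> hit [25/2,67/3], descend [3, 12]
    N3 x:[11,27] y:[25/2,47/2] z:[37/3,67/3] -> hit [25/2,67/3], descend [1, 8]
      N1 x:[13,27] y:[25/2,47/2] z:[37/3,18] -> hit [13,18], descend [2, 11]
        N2 x:[15,27] y:[25/2,33/2] z:[40/3,18] -> hit [15,33/2] leaf, test {P4(miss), P6@t=15}
        N11 x:[13,26] y:[17,47/2] z:[37/3,47/3] -> miss, prune
      N8 x:[11,18] y:[41/2,23] z:[20,67/3] -> miss, prune
    N12 x:[16,33] y:[26,31] z:[15,67/3] -> miss, prune

Summary -> nodes [0, 7, 13, 3, 1, 2, 11, 8, 12]; box-tests=9; leaf-entries=1; first=P6

== RESULT ==
1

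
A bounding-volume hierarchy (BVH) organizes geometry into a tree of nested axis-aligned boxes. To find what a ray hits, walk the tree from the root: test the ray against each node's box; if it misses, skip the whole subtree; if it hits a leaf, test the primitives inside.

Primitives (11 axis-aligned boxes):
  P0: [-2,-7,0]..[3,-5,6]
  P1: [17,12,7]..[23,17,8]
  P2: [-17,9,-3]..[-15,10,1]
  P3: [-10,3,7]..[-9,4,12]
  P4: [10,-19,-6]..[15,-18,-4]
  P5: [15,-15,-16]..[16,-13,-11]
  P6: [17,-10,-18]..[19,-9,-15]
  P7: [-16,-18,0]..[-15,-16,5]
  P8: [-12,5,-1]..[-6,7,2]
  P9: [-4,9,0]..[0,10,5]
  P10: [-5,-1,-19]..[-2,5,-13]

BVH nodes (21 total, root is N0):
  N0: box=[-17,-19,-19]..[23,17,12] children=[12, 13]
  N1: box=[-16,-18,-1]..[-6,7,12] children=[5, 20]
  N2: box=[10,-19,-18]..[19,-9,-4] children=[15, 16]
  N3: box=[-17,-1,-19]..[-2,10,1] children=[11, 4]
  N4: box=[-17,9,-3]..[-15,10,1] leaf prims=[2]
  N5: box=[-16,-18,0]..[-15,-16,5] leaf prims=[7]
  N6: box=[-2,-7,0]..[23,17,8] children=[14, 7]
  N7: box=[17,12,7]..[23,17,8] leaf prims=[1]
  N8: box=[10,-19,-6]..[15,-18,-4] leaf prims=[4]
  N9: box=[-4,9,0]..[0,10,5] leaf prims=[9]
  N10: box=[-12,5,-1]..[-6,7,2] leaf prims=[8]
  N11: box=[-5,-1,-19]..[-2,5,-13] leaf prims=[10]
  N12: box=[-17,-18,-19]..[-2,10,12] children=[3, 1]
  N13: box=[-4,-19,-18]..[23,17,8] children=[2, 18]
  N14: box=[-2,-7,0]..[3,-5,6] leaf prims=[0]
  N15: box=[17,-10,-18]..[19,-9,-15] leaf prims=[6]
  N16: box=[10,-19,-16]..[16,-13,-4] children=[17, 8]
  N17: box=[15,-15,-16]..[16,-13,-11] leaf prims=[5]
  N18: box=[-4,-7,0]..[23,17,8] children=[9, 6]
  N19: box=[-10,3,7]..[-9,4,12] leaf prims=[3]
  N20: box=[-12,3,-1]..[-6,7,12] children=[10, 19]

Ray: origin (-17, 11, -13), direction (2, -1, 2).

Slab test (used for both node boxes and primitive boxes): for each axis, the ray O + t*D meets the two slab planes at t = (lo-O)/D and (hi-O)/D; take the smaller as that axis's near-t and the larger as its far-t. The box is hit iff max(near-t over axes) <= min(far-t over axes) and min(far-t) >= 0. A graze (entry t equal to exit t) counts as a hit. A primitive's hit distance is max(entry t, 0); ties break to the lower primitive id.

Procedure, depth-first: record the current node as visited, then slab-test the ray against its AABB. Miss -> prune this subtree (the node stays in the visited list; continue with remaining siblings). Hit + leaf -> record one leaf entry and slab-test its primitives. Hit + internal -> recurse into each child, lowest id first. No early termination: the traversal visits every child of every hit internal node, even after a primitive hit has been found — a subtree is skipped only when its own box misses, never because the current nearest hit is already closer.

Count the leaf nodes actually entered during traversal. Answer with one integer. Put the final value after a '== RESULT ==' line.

Traverse from the root:
N0 x:[0,20] y:[-6,30] z:[-3,25/2] -> hit [0,25/2], descend [12, 13]
  N12 x:[0,15/2] y:[1,29] z:[-3,25/2] -> hit [1,15/2], descend [1, 3]
    N1 x:[1/2,11/2] y:[4,29] z:[6,25/2] -> miss, prune
    N3 x:[0,15/2] y:[1,12] z:[-3,7] -> hit [1,7], descend [4, 11]
      N4 x:[0,1] y:[1,2] z:[5,7] -> miss, prune
      N11 x:[6,15/2] y:[6,12] z:[-3,0] -> miss, prune
  N13 x:[13/2,20] y:[-6,30] z:[-5/2,21/2] -> hit [13/2,21/2], descend [2, 18]
    N2 x:[27/2,18] y:[20,30] z:[-5/2,9/2] -> miss, prune
    N18 x:[13/2,20] y:[-6,18] z:[13/2,21/2] -> hit [13/2,21/2], descend [6, 9]
      N6 x:[15/2,20] y:[-6,18] z:[13/2,21/2] -> hit [15/2,21/2], descend [7, 14]
        N7 x:[17,20] y:[-6,-1] z:[10,21/2] -> miss, prune
        N14 x:[15/2,10] y:[16,18] z:[13/2,19/2] -> miss, prune
      N9 x:[13/2,17/2] y:[1,2] z:[13/2,9] -> miss, prune

Visited [0, 12, 1, 3, 4, 11, 13, 2, 18, 6, 7, 14, 9]. Tests: 13 box, 0 leaf. Nearest: miss.

== RESULT ==
0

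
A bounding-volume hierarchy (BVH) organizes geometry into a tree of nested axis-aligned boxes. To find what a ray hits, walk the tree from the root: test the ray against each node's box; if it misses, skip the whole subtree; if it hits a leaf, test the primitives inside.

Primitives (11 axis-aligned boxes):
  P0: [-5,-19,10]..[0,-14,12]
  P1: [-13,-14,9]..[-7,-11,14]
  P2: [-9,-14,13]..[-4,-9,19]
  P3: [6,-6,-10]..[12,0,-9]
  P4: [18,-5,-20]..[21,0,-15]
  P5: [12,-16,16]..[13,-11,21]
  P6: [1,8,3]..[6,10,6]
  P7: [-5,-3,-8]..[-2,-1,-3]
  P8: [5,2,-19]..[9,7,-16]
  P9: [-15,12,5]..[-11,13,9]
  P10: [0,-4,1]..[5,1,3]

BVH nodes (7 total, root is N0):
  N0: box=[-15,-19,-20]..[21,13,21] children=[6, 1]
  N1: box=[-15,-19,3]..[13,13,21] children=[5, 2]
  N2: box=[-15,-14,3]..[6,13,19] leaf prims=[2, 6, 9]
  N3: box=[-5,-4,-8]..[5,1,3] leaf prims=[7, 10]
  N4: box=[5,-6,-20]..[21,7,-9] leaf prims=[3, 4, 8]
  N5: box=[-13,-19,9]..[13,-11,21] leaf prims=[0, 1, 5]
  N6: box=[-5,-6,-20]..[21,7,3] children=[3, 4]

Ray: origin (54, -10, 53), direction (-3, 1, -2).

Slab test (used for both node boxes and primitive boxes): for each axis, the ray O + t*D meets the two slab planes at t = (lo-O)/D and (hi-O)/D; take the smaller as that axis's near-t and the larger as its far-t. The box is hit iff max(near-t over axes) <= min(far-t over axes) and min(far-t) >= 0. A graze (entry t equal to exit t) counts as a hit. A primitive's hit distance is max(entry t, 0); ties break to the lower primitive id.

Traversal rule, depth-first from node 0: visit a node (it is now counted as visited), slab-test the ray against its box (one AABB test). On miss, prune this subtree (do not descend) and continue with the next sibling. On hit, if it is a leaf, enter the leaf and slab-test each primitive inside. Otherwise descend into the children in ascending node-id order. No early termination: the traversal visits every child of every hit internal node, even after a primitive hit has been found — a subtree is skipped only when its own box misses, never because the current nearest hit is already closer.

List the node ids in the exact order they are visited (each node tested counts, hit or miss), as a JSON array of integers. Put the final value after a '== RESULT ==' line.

Traverse from the root:
N0 x:[11,23] y:[-9,23] z:[16,73/2] -> hit [16,23], descend [1, 6]
  N1 x:[41/3,23] y:[-9,23] z:[16,25] -> hit [16,23], descend [2, 5]
    N2 x:[16,23] y:[-4,23] z:[17,25] -> hit [17,23] leaf, test {P2(miss), P6(miss), P9@t=22}
    N5 x:[41/3,67/3] y:[-9,-1] z:[16,22] -> miss, prune
  N6 x:[11,59/3] y:[4,17] z:[25,73/2] -> miss, prune

order=[0, 1, 2, 5, 6]  |boxes|=5  |leaves|=1  hit=P9

== RESULT ==
[0, 1, 2, 5, 6]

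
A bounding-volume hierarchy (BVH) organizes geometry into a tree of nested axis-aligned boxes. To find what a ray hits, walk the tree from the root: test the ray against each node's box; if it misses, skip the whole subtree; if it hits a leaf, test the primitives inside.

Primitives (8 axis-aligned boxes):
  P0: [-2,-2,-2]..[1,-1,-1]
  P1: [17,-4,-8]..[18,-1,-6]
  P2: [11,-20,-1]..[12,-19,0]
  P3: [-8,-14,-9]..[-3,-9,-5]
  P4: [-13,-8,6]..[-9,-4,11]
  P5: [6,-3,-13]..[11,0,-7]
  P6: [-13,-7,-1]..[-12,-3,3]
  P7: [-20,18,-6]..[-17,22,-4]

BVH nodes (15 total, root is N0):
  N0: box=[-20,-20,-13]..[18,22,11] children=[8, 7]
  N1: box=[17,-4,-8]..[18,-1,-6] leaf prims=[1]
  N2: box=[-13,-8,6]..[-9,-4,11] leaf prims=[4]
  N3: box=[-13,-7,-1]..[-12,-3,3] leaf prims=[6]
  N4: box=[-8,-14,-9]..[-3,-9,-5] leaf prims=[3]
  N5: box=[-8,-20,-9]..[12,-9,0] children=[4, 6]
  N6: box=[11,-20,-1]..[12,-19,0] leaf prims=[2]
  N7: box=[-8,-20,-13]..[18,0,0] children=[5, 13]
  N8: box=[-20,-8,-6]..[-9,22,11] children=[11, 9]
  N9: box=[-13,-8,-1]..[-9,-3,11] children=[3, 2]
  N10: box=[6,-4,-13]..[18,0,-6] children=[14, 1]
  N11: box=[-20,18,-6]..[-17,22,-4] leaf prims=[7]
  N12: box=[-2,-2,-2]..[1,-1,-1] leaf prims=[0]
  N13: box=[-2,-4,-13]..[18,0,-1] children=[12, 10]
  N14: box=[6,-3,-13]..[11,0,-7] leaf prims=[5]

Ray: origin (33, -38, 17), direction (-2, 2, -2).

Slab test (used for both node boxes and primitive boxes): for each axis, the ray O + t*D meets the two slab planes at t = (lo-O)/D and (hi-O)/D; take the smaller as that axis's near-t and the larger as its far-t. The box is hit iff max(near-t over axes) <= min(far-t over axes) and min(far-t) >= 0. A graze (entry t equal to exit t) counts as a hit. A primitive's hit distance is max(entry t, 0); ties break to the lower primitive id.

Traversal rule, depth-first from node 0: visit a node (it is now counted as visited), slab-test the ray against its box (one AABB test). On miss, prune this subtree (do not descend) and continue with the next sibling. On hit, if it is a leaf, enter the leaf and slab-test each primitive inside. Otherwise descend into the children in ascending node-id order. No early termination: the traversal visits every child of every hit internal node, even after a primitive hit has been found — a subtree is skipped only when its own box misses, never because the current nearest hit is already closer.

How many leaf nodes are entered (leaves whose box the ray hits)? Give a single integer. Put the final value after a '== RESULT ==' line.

Traverse from the root:
N0 x:[15/2,53/2] y:[9,30] z:[3,15] -> hit [9,15], descend [7, 8]
  N7 x:[15/2,41/2] y:[9,19] z:[17/2,15] -> hit [9,15], descend [5, 13]
    N5 x:[21/2,41/2] y:[9,29/2] z:[17/2,13] -> hit [21/2,13], descend [4, 6]
      N4 x:[18,41/2] y:[12,29/2] z:[11,13] -> miss, prune
      N6 x:[21/2,11] y:[9,19/2] z:[17/2,9] -> miss, prune
    N13 x:[15/2,35/2] y:[17,19] z:[9,15] -> miss, prune
  N8 x:[21,53/2] y:[15,30] z:[3,23/2] -> miss, prune

7 AABB tests over nodes [0, 7, 5, 4, 6, 13, 8]; 0 leaves entered; closest miss.

== RESULT ==
0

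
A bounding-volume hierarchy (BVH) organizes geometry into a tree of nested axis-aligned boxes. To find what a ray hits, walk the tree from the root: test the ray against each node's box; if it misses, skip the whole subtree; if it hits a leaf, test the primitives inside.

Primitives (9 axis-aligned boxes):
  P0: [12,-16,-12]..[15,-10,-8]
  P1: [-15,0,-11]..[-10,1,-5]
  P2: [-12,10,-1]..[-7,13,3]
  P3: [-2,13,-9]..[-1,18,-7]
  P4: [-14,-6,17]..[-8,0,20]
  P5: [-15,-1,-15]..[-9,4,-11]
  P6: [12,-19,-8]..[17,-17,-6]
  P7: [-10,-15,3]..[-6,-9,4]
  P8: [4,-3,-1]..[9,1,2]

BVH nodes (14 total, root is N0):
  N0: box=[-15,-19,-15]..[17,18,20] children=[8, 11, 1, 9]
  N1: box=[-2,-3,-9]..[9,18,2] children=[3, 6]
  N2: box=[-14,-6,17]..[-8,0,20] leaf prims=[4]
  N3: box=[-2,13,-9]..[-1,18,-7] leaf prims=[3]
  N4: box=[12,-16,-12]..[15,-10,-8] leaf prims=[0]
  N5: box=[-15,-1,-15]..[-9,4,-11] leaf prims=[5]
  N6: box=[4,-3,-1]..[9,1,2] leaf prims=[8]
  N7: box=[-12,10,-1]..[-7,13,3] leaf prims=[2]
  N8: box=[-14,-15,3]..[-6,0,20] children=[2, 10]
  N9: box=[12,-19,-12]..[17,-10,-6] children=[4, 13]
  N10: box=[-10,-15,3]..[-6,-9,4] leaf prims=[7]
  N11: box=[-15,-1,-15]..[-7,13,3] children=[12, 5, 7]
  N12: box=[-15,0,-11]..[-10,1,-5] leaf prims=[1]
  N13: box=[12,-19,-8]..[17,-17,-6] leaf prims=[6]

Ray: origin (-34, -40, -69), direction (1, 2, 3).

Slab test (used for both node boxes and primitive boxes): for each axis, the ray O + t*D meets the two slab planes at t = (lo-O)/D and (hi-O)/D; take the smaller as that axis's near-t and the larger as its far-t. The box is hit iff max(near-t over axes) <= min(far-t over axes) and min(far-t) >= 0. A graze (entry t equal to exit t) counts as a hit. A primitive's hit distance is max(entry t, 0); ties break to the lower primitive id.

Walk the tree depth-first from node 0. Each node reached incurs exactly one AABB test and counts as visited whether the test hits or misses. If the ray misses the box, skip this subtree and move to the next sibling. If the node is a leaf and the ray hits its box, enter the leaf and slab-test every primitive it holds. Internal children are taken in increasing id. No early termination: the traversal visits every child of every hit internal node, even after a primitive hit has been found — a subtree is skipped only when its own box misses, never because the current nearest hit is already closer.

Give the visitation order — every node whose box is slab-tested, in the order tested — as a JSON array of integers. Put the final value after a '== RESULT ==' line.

Walk:
N0 x:[19,51] y:[21/2,29] z:[18,89/3] -> hit [19,29], descend [1, 8, 9, 11]
  N1 x:[32,43] y:[37/2,29] z:[20,71/3] -> miss, prune
  N8 x:[20,28] y:[25/2,20] z:[24,89/3] -> miss, prune
  N9 x:[46,51] y:[21/2,15] z:[19,21] -> miss, prune
  N11 x:[19,27] y:[39/2,53/2] z:[18,24] -> hit [39/2,24], descend [5, 7, 12]
    N5 x:[19,25] y:[39/2,22] z:[18,58/3] -> miss, prune
    N7 x:[22,27] y:[25,53/2] z:[68/3,24] -> miss, prune
    N12 x:[19,24] y:[20,41/2] z:[58/3,64/3] -> hit [20,41/2] leaf, test {P1@t=20}

Visited [0, 1, 8, 9, 11, 5, 7, 12]. Tests: 8 box, 1 leaf. Nearest: P1.

== RESULT ==
[0, 1, 8, 9, 11, 5, 7, 12]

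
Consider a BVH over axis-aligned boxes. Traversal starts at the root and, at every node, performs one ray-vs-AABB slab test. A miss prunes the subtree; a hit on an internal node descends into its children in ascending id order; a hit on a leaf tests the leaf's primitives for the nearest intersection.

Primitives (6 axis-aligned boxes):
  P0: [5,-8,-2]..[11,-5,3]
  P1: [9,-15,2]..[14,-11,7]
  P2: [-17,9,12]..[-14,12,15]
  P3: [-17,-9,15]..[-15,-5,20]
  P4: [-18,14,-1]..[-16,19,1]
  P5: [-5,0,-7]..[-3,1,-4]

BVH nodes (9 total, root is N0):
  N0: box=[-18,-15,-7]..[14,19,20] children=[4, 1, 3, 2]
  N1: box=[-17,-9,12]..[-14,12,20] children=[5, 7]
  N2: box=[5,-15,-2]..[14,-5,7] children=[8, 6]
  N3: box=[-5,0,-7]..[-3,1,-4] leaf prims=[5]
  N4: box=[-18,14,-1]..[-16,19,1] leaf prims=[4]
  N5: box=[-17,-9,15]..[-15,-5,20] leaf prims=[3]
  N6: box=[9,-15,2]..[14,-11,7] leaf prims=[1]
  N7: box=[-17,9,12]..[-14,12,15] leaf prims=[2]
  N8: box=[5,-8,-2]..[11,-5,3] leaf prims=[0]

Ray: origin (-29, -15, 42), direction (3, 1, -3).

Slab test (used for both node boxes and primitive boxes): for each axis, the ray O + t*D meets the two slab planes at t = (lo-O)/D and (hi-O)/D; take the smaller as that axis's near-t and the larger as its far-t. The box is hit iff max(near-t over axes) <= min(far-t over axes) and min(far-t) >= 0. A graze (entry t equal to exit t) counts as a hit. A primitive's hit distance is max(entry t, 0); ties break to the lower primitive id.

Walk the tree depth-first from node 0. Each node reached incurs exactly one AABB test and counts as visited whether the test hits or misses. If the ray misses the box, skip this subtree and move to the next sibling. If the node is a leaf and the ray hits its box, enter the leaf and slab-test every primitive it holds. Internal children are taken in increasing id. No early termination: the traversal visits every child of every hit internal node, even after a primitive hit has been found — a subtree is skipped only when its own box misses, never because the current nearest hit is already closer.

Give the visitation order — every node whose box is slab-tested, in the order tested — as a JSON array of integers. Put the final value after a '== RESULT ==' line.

Traverse from the root:
N0 x:[11/3,43/3] y:[0,34] z:[22/3,49/3] -> hit [22/3,43/3], descend [1, 2, 3, 4]
  N1 x:[4,5] y:[6,27] z:[22/3,10] -> miss, prune
  N2 x:[34/3,43/3] y:[0,10] z:[35/3,44/3] -> miss, prune
  N3 x:[8,26/3] y:[15,16] z:[46/3,49/3] -> miss, prune
  N4 x:[11/3,13/3] y:[29,34] z:[41/3,43/3] -> miss, prune

Summary -> nodes [0, 1, 2, 3, 4]; box-tests=5; leaf-entries=0; first=miss

== RESULT ==
[0, 1, 2, 3, 4]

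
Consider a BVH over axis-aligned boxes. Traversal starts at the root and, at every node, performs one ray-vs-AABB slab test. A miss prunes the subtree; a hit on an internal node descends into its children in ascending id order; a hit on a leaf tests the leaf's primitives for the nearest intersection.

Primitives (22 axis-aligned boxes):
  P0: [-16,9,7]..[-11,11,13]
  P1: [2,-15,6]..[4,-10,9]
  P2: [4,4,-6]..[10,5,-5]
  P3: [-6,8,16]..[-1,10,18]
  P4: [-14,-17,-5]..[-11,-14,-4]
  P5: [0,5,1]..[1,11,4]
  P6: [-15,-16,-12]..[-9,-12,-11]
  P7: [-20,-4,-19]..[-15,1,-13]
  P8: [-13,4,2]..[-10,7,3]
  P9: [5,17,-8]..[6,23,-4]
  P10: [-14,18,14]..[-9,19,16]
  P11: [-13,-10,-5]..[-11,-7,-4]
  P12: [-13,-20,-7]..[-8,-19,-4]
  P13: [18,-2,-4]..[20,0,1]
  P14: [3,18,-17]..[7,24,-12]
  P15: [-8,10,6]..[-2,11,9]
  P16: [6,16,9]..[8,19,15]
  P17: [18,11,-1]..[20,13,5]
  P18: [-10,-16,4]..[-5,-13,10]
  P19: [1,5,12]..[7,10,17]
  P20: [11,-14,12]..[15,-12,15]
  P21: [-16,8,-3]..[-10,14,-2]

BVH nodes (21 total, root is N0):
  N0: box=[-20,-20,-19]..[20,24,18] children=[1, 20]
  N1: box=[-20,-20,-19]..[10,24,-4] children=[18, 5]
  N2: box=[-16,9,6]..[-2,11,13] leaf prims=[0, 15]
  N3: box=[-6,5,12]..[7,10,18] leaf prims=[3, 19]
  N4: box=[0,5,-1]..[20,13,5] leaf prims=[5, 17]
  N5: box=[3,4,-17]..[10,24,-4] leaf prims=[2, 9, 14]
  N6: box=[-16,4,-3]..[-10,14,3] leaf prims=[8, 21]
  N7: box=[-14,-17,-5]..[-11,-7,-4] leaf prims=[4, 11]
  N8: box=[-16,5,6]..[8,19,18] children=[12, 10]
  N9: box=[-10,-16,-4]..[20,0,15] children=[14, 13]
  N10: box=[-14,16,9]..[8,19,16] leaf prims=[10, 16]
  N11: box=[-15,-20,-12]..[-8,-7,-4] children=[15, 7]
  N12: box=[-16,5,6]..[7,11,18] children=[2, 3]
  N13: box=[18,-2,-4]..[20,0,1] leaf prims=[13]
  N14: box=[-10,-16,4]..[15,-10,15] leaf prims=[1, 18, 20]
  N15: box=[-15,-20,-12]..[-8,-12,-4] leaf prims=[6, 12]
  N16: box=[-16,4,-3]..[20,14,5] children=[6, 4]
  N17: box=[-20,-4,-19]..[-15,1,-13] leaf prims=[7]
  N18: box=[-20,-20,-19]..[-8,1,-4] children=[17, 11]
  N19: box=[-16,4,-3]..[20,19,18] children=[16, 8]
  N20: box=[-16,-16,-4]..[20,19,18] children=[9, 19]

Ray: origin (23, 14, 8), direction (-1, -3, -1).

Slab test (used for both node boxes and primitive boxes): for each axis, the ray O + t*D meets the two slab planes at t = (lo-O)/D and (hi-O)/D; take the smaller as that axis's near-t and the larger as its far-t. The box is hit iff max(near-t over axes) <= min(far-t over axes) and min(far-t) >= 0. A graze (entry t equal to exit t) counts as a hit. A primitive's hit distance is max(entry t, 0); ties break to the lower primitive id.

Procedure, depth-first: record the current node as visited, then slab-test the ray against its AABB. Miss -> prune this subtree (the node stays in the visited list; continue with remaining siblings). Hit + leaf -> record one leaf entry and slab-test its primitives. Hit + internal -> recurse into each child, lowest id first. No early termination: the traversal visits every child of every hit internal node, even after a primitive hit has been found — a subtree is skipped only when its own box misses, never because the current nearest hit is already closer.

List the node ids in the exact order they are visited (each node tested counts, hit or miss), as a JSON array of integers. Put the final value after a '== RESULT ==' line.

Trace the traversal:
N0 x:[3,43] y:[-10/3,34/3] z:[-10,27] -> hit [3,34/3], descend [1, 20]
  N1 x:[13,43] y:[-10/3,34/3] z:[12,27] -> miss, prune
  N20 x:[3,39] y:[-5/3,10] z:[-10,12] -> hit [3,10], descend [9, 19]
    N9 x:[3,33] y:[14/3,10] z:[-7,12] -> hit [14/3,10], descend [13, 14]
      N13 x:[3,5] y:[14/3,16/3] z:[7,12] -> miss, prune
      N14 x:[8,33] y:[8,10] z:[-7,4] -> miss, prune
    N19 x:[3,39] y:[-5/3,10/3] z:[-10,11] -> hit [3,10/3], descend [8, 16]
      N8 x:[15,39] y:[-5/3,3] z:[-10,2] -> miss, prune
      N16 x:[3,39] y:[0,10/3] z:[3,11] -> hit [3,10/3], descend [4, 6]
        N4 x:[3,23] y:[1/3,3] z:[3,9] -> hit [3,3] leaf, test {P5(miss), P17(miss)}
        N6 x:[33,39] y:[0,10/3] z:[5,11] -> miss, prune

Summary -> nodes [0, 1, 20, 9, 13, 14, 19, 8, 16, 4, 6]; box-tests=11; leaf-entries=1; first=miss

== RESULT ==
[0, 1, 20, 9, 13, 14, 19, 8, 16, 4, 6]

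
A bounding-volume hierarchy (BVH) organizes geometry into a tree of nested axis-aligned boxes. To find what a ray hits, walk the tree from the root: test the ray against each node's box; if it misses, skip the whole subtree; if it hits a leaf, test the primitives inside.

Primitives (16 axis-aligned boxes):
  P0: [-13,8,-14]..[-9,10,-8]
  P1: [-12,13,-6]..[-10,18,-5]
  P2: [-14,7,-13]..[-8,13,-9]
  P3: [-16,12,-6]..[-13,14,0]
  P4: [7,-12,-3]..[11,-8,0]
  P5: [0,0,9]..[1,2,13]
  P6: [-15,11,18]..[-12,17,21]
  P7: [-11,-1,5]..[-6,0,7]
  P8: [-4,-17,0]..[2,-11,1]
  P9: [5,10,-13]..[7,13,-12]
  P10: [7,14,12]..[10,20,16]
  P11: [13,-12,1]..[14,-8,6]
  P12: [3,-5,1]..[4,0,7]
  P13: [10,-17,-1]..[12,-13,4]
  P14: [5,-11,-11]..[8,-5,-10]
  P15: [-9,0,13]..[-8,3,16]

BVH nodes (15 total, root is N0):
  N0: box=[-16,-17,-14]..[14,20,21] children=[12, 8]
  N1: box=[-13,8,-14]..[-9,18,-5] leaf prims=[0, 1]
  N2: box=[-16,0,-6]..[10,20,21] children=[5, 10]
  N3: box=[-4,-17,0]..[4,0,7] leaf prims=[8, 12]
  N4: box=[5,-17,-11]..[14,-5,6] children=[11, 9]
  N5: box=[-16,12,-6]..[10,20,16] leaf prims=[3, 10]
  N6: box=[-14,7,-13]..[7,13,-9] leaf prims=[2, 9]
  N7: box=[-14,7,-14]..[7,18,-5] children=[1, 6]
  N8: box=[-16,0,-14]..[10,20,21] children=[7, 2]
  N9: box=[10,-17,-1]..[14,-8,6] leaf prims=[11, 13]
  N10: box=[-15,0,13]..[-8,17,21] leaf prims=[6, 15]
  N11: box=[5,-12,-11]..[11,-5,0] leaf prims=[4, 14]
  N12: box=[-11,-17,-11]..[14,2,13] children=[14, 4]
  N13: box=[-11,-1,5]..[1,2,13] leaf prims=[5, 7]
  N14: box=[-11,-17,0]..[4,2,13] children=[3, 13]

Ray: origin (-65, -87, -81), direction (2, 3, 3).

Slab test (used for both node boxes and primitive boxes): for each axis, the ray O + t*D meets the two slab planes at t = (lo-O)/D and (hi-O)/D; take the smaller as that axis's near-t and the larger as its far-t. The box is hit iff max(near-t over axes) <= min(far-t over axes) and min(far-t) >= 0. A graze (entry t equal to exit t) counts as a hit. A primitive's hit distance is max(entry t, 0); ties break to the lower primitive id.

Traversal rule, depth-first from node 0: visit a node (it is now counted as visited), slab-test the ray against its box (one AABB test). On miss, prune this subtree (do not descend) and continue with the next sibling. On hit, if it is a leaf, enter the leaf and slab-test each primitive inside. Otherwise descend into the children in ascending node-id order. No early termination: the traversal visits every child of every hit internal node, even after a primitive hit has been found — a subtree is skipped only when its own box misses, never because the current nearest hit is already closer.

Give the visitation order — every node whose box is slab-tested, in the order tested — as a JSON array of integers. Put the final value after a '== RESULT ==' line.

Trace the traversal:
N0 x:[49/2,79/2] y:[70/3,107/3] z:[67/3,34] -> hit [49/2,34], descend [8, 12]
  N8 x:[49/2,75/2] y:[29,107/3] z:[67/3,34] -> hit [29,34], descend [2, 7]
    N2 x:[49/2,75/2] y:[29,107/3] z:[25,34] -> hit [29,34], descend [5, 10]
      N5 x:[49/2,75/2] y:[33,107/3] z:[25,97/3] -> miss, prune
      N10 x:[25,57/2] y:[29,104/3] z:[94/3,34] -> miss, prune
    N7 x:[51/2,36] y:[94/3,35] z:[67/3,76/3] -> miss, prune
  N12 x:[27,79/2] y:[70/3,89/3] z:[70/3,94/3] -> hit [27,89/3], descend [4, 14]
    N4 x:[35,79/2] y:[70/3,82/3] z:[70/3,29] -> miss, prune
    N14 x:[27,69/2] y:[70/3,89/3] z:[27,94/3] -> hit [27,89/3], descend [3, 13]
      N3 x:[61/2,69/2] y:[70/3,29] z:[27,88/3] -> miss, prune
      N13 x:[27,33] y:[86/3,89/3] z:[86/3,94/3] -> hit [86/3,89/3] leaf, test {P5(miss), P7@t=86/3}

Summary -> nodes [0, 8, 2, 5, 10, 7, 12, 4, 14, 3, 13]; box-tests=11; leaf-entries=1; first=P7

== RESULT ==
[0, 8, 2, 5, 10, 7, 12, 4, 14, 3, 13]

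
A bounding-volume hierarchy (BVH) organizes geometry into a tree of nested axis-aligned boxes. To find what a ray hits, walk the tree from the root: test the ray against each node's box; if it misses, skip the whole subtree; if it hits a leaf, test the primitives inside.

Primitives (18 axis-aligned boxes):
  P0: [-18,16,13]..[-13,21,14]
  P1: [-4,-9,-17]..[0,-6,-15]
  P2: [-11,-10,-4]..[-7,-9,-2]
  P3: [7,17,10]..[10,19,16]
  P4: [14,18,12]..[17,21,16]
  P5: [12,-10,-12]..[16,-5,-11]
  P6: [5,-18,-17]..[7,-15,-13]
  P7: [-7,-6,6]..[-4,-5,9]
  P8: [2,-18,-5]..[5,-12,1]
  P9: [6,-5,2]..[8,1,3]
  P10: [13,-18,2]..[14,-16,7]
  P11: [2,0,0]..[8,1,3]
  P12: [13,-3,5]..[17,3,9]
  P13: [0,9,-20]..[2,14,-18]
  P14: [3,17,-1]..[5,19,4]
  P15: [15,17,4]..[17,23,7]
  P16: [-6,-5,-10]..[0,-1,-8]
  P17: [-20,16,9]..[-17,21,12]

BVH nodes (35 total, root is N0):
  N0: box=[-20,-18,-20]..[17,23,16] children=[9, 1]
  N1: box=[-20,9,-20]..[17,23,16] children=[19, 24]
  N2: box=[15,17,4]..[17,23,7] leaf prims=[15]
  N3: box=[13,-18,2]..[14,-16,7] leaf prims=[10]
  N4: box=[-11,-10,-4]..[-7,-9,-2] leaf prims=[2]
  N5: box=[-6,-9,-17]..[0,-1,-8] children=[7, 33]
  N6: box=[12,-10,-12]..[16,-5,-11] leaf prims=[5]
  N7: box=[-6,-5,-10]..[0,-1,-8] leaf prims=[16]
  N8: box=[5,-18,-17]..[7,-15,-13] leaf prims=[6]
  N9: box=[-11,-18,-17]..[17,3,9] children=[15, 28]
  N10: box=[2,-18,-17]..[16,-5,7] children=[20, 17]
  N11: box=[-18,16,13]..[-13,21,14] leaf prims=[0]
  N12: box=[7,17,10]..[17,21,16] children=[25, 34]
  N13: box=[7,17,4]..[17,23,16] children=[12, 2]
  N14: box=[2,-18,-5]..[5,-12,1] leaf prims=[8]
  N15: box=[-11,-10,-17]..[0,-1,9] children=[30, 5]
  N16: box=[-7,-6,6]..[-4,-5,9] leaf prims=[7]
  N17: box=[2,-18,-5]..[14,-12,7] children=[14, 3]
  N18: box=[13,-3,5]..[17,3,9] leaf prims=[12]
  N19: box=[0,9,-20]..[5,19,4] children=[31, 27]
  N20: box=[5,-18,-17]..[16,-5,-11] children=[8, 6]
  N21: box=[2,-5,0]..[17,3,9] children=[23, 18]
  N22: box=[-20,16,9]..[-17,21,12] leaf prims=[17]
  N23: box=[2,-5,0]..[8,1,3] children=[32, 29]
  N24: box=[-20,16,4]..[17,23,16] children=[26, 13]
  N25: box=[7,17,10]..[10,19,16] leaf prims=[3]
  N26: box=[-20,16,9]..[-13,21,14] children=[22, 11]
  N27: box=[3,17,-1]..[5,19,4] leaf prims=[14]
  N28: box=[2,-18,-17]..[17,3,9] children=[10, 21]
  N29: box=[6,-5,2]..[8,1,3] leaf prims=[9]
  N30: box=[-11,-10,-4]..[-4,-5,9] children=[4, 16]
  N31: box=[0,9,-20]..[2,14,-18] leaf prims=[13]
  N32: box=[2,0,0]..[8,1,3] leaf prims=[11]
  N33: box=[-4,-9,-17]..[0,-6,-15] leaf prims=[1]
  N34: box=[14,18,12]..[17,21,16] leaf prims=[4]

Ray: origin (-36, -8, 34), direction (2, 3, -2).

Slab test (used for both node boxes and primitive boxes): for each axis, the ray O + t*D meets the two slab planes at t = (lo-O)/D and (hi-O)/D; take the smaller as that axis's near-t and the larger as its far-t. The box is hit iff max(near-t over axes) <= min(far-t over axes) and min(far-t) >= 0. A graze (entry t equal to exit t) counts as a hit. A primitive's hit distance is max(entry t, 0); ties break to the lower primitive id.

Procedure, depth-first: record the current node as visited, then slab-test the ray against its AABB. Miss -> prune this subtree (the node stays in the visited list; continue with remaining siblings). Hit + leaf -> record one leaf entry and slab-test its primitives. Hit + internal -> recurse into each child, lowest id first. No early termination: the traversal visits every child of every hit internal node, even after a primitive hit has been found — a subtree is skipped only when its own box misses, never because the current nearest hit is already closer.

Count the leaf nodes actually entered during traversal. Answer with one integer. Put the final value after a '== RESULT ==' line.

Trace the traversal:
N0 x:[8,53/2] y:[-10/3,31/3] z:[9,27] -> hit [9,31/3], descend [1, 9]
  N1 x:[8,53/2] y:[17/3,31/3] z:[9,27] -> hit [9,31/3], descend [19, 24]
    N19 x:[18,41/2] y:[17/3,9] z:[15,27] -> miss, prune
    N24 x:[8,53/2] y:[8,31/3] z:[9,15] -> hit [9,31/3], descend [13, 26]
      N13 x:[43/2,53/2] y:[25/3,31/3] z:[9,15] -> miss, prune
      N26 x:[8,23/2] y:[8,29/3] z:[10,25/2] -> miss, prune
  N9 x:[25/2,53/2] y:[-10/3,11/3] z:[25/2,51/2] -> miss, prune

Visited [0, 1, 19, 24, 13, 26, 9]. Tests: 7 box, 0 leaf. Nearest: miss.

== RESULT ==
0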